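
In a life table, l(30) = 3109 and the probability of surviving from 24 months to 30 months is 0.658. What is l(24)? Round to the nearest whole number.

l(24) = l(30) / p = 3109 / 0.658 = 4725.

4725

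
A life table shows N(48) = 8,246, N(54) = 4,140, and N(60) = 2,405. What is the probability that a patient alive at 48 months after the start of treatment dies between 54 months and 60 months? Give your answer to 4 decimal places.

This is the probability of reaching 54 but not 60, conditional on being alive at 48: (N(54) − N(60)) / N(48).
= (4,140 − 2,405) / 8,246 = 1,735 / 8,246 = 0.210405.

0.2104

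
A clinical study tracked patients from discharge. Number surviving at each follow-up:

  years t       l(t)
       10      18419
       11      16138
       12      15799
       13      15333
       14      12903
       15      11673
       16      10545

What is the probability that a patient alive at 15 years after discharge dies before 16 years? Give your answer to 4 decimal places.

0.0966

P(die before 16 | alive at 15) = 1 − l(16)/l(15) = 1 − 10545/11673 = (1128)/11673 = 0.096633.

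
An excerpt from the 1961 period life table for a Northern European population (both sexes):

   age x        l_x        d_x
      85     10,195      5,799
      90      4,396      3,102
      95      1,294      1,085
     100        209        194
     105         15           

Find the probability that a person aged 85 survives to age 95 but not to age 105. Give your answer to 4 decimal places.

0.1255

This is the probability of reaching 95 but not 105, conditional on being alive at 85: (l_95 − l_105) / l_85.
= (1,294 − 15) / 10,195 = 1,279 / 10,195 = 0.125454.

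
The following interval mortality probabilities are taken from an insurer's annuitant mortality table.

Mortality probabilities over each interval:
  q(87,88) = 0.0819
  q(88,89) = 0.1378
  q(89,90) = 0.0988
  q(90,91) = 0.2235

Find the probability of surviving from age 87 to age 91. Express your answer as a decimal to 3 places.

0.554

The overall survival probability is (1 − 0.0819) × (1 − 0.1378) × (1 − 0.0988) × (1 − 0.2235).
= 0.9181 × 0.8622 × 0.9012 × 0.7765 = 0.553937.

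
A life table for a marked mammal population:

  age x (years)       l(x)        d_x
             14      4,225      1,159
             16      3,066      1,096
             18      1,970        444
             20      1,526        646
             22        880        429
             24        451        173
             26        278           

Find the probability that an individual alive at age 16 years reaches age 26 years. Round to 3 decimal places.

The conditional survival probability is l(26)/l(16) = 278/3,066 = 0.090672.

0.091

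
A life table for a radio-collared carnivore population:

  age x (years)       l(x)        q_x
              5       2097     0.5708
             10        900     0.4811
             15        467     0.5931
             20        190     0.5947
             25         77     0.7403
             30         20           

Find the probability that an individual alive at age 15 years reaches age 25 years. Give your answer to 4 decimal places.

The conditional survival probability is l(25)/l(15) = 77/467 = 0.164882.

0.1649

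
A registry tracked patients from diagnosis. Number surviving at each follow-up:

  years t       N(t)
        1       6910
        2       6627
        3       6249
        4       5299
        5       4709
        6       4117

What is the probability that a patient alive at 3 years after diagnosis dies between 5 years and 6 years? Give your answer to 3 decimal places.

This is the probability of reaching 5 but not 6, conditional on being alive at 3: (N(5) − N(6)) / N(3).
= (4709 − 4117) / 6249 = 592 / 6249 = 0.094735.

0.095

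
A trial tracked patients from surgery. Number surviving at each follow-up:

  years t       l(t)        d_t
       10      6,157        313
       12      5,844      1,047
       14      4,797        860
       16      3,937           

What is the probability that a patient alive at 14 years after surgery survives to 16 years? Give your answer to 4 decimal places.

0.8207

The conditional survival probability is l(16)/l(14) = 3,937/4,797 = 0.820721.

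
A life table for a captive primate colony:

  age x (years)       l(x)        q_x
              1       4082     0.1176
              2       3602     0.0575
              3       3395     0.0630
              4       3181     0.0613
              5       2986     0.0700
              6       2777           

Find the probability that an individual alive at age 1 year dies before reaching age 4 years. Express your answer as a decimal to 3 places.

P(die before 4 | alive at 1) = 1 − l(4)/l(1) = 1 − 3181/4082 = (901)/4082 = 0.220725.

0.221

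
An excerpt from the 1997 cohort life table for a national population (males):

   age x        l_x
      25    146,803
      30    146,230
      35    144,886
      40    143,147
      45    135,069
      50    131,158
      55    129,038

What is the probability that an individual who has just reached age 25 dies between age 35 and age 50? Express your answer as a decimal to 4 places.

This is the probability of reaching 35 but not 50, conditional on being alive at 25: (l_35 − l_50) / l_25.
= (144,886 − 131,158) / 146,803 = 13,728 / 146,803 = 0.093513.

0.0935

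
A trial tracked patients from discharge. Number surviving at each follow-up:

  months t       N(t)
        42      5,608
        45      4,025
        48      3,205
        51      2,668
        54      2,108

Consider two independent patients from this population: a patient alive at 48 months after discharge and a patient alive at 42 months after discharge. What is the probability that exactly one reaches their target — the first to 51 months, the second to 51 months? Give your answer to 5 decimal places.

p₁ = N(51)/N(48) = 2,668/3,205 = 0.832449; p₂ = N(51)/N(42) = 2,668/5,608 = 0.475749.
P(exactly one) = p₁(1−p₂) + (1−p₁)p₂ = 0.436412 + 0.079712 = 0.516124.

0.51612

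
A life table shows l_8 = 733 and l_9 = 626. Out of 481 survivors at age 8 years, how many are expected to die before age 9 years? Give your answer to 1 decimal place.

70.2

The relevant probability is 1 − 626/733 = 0.145975.
Expected number = 481 × 0.145975 = 70.2.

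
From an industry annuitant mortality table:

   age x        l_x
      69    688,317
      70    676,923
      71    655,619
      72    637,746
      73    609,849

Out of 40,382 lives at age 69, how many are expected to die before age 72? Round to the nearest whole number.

The relevant probability is 1 − 637,746/688,317 = 0.073471.
Expected number = 40,382 × 0.073471 = 2967.

2967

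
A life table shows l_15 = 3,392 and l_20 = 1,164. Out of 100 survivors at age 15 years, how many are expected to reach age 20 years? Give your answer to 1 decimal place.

34.3

The relevant probability is 1,164/3,392 = 0.343160.
Expected number = 100 × 0.343160 = 34.3.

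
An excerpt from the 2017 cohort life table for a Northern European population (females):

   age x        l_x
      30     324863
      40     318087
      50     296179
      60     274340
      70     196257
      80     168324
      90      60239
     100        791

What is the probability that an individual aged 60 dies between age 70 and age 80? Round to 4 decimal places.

This is the probability of reaching 70 but not 80, conditional on being alive at 60: (l_70 − l_80) / l_60.
= (196257 − 168324) / 274340 = 27933 / 274340 = 0.101819.

0.1018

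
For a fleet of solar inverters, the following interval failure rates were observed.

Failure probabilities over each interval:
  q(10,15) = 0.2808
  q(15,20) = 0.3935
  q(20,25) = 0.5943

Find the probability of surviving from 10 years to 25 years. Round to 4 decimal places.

0.1770

Survival from 10 to 25 is the product of surviving each interval: (1 − 0.2808) × (1 − 0.3935) × (1 − 0.5943).
= 0.7192 × 0.6065 × 0.4057 = 0.176964.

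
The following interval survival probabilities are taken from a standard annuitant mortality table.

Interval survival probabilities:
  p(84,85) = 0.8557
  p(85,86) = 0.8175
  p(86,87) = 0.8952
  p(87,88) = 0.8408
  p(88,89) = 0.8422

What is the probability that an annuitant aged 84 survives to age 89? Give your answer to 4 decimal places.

0.4434

Survival from 84 to 89 is the product of surviving each interval: 0.8557 × 0.8175 × 0.8952 × 0.8408 × 0.8422.
= 0.443442.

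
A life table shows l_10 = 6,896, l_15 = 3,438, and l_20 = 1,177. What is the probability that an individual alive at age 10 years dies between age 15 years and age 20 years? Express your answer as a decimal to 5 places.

0.32787

This is the probability of reaching 15 but not 20, conditional on being alive at 10: (l_15 − l_20) / l_10.
= (3,438 − 1,177) / 6,896 = 2,261 / 6,896 = 0.327871.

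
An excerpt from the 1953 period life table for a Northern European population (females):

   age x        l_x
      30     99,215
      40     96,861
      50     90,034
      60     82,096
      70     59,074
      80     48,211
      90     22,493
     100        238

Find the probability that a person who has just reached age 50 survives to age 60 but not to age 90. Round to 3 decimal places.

0.662

This is the probability of reaching 60 but not 90, conditional on being alive at 50: (l_60 − l_90) / l_50.
= (82,096 − 22,493) / 90,034 = 59,603 / 90,034 = 0.662005.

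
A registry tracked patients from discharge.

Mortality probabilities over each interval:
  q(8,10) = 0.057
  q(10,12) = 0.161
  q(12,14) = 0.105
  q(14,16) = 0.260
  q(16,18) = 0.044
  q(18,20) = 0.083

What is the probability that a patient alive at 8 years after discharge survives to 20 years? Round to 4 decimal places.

P(survive 8→20) = (1 − 0.057) × (1 − 0.161) × (1 − 0.105) × (1 − 0.260) × (1 − 0.044) × (1 − 0.083).
= 0.943 × 0.839 × 0.895 × 0.740 × 0.956 × 0.917 = 0.459363.

0.4594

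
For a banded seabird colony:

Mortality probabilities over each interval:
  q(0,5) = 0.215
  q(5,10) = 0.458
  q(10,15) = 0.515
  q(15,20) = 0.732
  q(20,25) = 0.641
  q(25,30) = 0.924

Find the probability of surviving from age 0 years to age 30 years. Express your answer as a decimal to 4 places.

Survival from 0 to 30 is the product of surviving each interval: (1 − 0.215) × (1 − 0.458) × (1 − 0.515) × (1 − 0.732) × (1 − 0.641) × (1 − 0.924).
= 0.785 × 0.542 × 0.485 × 0.268 × 0.359 × 0.076 = 0.001509.

0.0015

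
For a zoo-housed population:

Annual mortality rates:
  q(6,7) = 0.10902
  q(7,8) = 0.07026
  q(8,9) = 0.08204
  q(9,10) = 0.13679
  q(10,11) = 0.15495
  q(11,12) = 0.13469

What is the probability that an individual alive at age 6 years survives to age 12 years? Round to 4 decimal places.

Chaining the interval survival probabilities: (1 − 0.10902) × (1 − 0.07026) × (1 − 0.08204) × (1 − 0.13679) × (1 − 0.15495) × (1 − 0.13469).
= 0.89098 × 0.92974 × 0.91796 × 0.86321 × 0.84505 × 0.86531 = 0.479981.

0.4800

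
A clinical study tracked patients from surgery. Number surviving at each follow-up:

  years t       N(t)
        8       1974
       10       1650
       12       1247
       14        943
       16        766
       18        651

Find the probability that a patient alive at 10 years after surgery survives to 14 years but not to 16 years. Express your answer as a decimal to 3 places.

0.107

This is the probability of reaching 14 but not 16, conditional on being alive at 10: (N(14) − N(16)) / N(10).
= (943 − 766) / 1650 = 177 / 1650 = 0.107273.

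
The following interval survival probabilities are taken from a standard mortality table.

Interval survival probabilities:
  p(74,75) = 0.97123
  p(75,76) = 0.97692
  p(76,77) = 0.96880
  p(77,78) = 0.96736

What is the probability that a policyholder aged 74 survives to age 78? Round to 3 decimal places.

0.889

Chaining the interval survival probabilities: 0.97123 × 0.97692 × 0.96880 × 0.96736.
= 0.889208.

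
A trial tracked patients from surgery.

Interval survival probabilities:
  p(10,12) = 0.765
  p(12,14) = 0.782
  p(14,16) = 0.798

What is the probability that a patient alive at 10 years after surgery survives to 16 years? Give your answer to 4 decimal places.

The overall survival probability is 0.765 × 0.782 × 0.798.
= 0.477388.

0.4774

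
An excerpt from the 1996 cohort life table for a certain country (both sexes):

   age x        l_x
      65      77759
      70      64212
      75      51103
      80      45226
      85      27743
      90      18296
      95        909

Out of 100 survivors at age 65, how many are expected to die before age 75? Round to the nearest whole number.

34

The relevant probability is 1 − 51103/77759 = 0.342803.
Expected number = 100 × 0.342803 = 34.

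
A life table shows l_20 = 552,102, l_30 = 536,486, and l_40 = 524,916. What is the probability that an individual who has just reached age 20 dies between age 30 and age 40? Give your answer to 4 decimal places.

We want 10|10q20 = (l_30 − l_40)/l_20.
This is the probability of reaching 30 but not 40, conditional on being alive at 20: (l_30 − l_40) / l_20.
= (536,486 − 524,916) / 552,102 = 11,570 / 552,102 = 0.020956.

0.0210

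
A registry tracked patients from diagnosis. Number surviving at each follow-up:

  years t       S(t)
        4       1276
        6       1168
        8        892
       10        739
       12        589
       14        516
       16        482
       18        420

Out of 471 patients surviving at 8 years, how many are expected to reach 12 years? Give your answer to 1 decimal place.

311.0

The relevant probability is 589/892 = 0.660314.
Expected number = 471 × 0.660314 = 311.0.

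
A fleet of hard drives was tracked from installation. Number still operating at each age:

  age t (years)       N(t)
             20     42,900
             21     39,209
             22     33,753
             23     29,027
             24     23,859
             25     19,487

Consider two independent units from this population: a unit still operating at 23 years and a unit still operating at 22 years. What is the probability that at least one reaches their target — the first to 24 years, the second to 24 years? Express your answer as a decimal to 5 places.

0.94781

p₁ = N(24)/N(23) = 23,859/29,027 = 0.821959; p₂ = N(24)/N(22) = 23,859/33,753 = 0.706871.
P(at least one) = 1 − (1−p₁)(1−p₂) = 1 − 0.178041 × 0.293129 = 0.947811.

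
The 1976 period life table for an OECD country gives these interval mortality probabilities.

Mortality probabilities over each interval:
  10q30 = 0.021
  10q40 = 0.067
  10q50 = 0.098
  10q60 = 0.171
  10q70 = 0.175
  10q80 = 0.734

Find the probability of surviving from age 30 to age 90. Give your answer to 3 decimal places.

0.150

60p30 = (1 − 0.021) × (1 − 0.067) × (1 − 0.098) × (1 − 0.171) × (1 − 0.175) × (1 − 0.734).
= 0.979 × 0.933 × 0.902 × 0.829 × 0.825 × 0.266 = 0.149886.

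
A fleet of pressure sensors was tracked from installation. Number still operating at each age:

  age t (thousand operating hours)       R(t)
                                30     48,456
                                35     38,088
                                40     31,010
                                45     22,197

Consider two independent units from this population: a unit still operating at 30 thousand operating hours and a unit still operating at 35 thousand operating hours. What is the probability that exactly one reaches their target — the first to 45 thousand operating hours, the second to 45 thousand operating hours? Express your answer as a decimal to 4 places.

p₁ = R(45)/R(30) = 22,197/48,456 = 0.458086; p₂ = R(45)/R(35) = 22,197/38,088 = 0.582782.
P(exactly one) = p₁(1−p₂) + (1−p₁)p₂ = 0.191122 + 0.315818 = 0.506939.

0.5069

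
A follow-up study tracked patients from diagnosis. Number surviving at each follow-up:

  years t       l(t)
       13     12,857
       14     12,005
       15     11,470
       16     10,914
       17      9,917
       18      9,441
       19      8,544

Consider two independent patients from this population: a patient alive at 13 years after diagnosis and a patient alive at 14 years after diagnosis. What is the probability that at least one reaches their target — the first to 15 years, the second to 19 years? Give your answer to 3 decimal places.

0.969

p₁ = l(15)/l(13) = 11,470/12,857 = 0.892121; p₂ = l(19)/l(14) = 8,544/12,005 = 0.711703.
P(at least one) = 1 − (1−p₁)(1−p₂) = 1 − 0.107879 × 0.288297 = 0.968899.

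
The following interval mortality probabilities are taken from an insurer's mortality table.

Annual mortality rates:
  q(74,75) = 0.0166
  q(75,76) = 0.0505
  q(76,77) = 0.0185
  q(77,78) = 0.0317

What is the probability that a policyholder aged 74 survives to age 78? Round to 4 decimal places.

0.8874

The overall survival probability is (1 − 0.0166) × (1 − 0.0505) × (1 − 0.0185) × (1 − 0.0317).
= 0.9834 × 0.9495 × 0.9815 × 0.9683 = 0.887412.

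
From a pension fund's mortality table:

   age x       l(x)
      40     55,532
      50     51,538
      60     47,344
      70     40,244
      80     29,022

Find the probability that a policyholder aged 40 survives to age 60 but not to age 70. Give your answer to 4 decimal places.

0.1279

This is the probability of reaching 60 but not 70, conditional on being alive at 40: (l(60) − l(70)) / l(40).
= (47,344 − 40,244) / 55,532 = 7,100 / 55,532 = 0.127854.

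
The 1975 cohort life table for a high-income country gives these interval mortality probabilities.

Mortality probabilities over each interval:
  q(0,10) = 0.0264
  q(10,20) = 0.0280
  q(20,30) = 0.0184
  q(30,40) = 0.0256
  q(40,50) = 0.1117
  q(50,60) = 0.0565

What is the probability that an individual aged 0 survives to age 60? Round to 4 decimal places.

0.7586

P(survive 0→60) = (1 − 0.0264) × (1 − 0.0280) × (1 − 0.0184) × (1 − 0.0256) × (1 − 0.1117) × (1 − 0.0565).
= 0.9736 × 0.9720 × 0.9816 × 0.9744 × 0.8883 × 0.9435 = 0.758613.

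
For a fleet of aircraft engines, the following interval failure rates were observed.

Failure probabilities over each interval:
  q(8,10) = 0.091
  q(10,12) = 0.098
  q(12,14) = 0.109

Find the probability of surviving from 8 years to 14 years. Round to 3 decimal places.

P(survive 8→14) = (1 − 0.091) × (1 − 0.098) × (1 − 0.109).
= 0.909 × 0.902 × 0.891 = 0.730547.

0.731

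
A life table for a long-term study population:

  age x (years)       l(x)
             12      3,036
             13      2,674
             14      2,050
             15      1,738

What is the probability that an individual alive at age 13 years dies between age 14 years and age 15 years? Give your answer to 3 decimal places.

This is the probability of reaching 14 but not 15, conditional on being alive at 13: (l(14) − l(15)) / l(13).
= (2,050 − 1,738) / 2,674 = 312 / 2,674 = 0.116679.

0.117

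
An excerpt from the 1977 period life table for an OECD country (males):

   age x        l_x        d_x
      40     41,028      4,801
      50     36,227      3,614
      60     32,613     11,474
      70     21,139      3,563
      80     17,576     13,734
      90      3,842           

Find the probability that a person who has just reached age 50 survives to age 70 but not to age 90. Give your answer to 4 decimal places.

0.4775

This is the probability of reaching 70 but not 90, conditional on being alive at 50: (l_70 − l_90) / l_50.
= (21,139 − 3,842) / 36,227 = 17,297 / 36,227 = 0.477462.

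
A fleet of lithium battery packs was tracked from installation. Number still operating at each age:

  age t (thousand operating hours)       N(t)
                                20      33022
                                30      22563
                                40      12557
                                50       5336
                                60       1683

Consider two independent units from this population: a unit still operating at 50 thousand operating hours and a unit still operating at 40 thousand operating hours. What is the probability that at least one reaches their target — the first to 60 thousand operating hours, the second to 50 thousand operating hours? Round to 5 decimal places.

p₁ = N(60)/N(50) = 1683/5336 = 0.315405; p₂ = N(50)/N(40) = 5336/12557 = 0.424942.
P(at least one) = 1 − (1−p₁)(1−p₂) = 1 − 0.684595 × 0.575058 = 0.606318.

0.60632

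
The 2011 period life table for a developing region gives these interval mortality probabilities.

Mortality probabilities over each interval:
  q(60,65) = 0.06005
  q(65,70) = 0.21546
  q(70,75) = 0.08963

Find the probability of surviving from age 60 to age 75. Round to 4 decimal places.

Chaining the interval survival probabilities: (1 − 0.06005) × (1 − 0.21546) × (1 − 0.08963).
= 0.93995 × 0.78454 × 0.91037 = 0.671333.

0.6713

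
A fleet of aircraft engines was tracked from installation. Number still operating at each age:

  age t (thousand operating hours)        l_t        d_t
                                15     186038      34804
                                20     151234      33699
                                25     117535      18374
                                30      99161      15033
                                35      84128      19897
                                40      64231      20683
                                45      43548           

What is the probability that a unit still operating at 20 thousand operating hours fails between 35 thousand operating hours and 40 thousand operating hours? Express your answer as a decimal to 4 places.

This is the probability of reaching 35 but not 40, conditional on being operational at 20: (l_35 − l_40) / l_20.
= (84128 − 64231) / 151234 = 19897 / 151234 = 0.131564.

0.1316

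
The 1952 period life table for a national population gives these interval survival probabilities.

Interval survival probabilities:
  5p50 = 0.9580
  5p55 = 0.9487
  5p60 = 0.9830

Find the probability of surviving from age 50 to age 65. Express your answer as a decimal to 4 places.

15p50 = 0.9580 × 0.9487 × 0.9830.
= 0.893404.

0.8934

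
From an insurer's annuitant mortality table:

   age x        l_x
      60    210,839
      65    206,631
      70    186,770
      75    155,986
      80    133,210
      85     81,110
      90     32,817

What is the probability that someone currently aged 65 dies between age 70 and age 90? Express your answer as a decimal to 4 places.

We want 5|20q65 = (l_70 − l_90)/l_65.
This is the probability of reaching 70 but not 90, conditional on being alive at 65: (l_70 − l_90) / l_65.
= (186,770 − 32,817) / 206,631 = 153,953 / 206,631 = 0.745062.

0.7451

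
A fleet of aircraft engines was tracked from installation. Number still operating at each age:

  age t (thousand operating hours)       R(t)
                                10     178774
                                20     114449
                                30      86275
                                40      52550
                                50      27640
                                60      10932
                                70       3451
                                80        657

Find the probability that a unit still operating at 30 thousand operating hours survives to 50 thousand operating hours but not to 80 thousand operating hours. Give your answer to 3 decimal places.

This is the probability of reaching 50 but not 80, conditional on being operational at 30: (R(50) − R(80)) / R(30).
= (27640 − 657) / 86275 = 26983 / 86275 = 0.312756.

0.313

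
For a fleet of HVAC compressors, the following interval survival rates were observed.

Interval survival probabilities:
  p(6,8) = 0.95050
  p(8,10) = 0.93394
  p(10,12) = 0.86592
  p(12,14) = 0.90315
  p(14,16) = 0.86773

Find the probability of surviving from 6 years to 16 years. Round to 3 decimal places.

The overall survival probability is 0.95050 × 0.93394 × 0.86592 × 0.90315 × 0.86773.
= 0.602412.

0.602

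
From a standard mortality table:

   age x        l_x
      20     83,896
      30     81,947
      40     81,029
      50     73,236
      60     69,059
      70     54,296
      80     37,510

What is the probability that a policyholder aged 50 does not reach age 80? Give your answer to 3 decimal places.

P(die before 80 | alive at 50) = 1 − l_80/l_50 = 1 − 37,510/73,236 = (35,726)/73,236 = 0.487820.

0.488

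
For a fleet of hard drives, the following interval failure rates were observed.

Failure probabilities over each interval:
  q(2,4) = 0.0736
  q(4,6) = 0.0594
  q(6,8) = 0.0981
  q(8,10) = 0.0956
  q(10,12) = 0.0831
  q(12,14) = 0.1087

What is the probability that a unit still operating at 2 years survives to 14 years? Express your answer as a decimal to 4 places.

P(survive 2→14) = (1 − 0.0736) × (1 − 0.0594) × (1 − 0.0981) × (1 − 0.0956) × (1 − 0.0831) × (1 − 0.1087).
= 0.9264 × 0.9406 × 0.9019 × 0.9044 × 0.9169 × 0.8913 = 0.580856.

0.5809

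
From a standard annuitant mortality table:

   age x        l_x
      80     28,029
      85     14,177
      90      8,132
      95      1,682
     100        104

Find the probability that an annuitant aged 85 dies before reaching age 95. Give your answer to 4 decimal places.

0.8814

P(die before 95 | alive at 85) = 1 − l_95/l_85 = 1 − 1,682/14,177 = (12,495)/14,177 = 0.881357.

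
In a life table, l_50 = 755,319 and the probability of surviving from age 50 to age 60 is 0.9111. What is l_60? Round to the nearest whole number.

l_60 = l_50 × p = 755,319 × 0.9111 = 688171.

688171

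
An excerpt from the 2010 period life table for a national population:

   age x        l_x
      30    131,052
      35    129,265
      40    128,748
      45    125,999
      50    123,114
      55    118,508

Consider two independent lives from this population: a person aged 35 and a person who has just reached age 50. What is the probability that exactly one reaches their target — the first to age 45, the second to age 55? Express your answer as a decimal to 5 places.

p₁ = l_45/l_35 = 125,999/129,265 = 0.974734; p₂ = l_55/l_50 = 118,508/123,114 = 0.962588.
P(exactly one) = p₁(1−p₂) + (1−p₁)p₂ = 0.036467 + 0.024321 = 0.060787.

0.06079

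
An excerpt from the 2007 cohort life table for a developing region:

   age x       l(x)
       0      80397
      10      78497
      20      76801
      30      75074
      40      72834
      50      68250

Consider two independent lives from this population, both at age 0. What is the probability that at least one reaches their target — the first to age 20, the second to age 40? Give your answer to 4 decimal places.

p₁ = l(20)/l(0) = 76801/80397 = 0.955272; p₂ = l(40)/l(0) = 72834/80397 = 0.905929.
P(at least one) = 1 − (1−p₁)(1−p₂) = 1 − 0.044728 × 0.094071 = 0.995792.

0.9958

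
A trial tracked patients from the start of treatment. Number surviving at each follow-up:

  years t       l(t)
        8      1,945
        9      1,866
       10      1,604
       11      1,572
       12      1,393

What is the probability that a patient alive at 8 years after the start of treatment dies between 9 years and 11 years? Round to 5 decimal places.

0.15116

This is the probability of reaching 9 but not 11, conditional on being alive at 8: (l(9) − l(11)) / l(8).
= (1,866 − 1,572) / 1,945 = 294 / 1,945 = 0.151157.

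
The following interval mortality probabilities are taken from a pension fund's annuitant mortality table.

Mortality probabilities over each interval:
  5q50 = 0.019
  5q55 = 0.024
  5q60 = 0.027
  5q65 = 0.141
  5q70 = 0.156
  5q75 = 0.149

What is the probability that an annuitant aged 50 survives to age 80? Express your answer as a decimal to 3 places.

0.575

Chaining the interval survival probabilities: (1 − 0.019) × (1 − 0.024) × (1 − 0.027) × (1 − 0.141) × (1 − 0.156) × (1 − 0.149).
= 0.981 × 0.976 × 0.973 × 0.859 × 0.844 × 0.851 = 0.574774.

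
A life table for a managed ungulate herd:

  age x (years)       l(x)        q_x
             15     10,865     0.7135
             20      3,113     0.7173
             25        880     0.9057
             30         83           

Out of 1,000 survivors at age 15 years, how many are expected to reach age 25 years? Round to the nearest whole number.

81

The relevant probability is 880/10,865 = 0.080994.
Expected number = 1,000 × 0.080994 = 81.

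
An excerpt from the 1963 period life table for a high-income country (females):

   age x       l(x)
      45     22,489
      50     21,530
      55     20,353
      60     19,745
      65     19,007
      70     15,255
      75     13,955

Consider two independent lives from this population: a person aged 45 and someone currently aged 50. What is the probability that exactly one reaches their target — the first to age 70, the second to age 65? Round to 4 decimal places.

p₁ = l(70)/l(45) = 15,255/22,489 = 0.678332; p₂ = l(65)/l(50) = 19,007/21,530 = 0.882815.
P(exactly one) = p₁(1−p₂) + (1−p₁)p₂ = 0.079490 + 0.283973 = 0.363464.

0.3635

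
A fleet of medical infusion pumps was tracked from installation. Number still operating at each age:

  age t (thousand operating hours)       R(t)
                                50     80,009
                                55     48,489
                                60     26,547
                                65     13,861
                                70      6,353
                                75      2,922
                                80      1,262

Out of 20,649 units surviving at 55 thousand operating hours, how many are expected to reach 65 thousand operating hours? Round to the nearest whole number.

5903

The relevant probability is 13,861/48,489 = 0.285859.
Expected number = 20,649 × 0.285859 = 5903.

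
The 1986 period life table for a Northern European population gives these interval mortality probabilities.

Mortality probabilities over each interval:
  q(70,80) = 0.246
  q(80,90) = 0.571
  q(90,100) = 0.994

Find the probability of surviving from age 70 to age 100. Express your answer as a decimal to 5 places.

0.00194

Survival from 70 to 100 is the product of surviving each interval: (1 − 0.246) × (1 − 0.571) × (1 − 0.994).
= 0.754 × 0.429 × 0.006 = 0.001941.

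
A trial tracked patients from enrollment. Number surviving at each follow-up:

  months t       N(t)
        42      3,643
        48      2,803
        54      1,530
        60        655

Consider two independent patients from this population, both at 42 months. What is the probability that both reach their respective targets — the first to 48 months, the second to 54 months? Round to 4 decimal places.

0.3231

p₁ = N(48)/N(42) = 2,803/3,643 = 0.769421; p₂ = N(54)/N(42) = 1,530/3,643 = 0.419984.
P(both) = p₁ × p₂ = 0.769421 × 0.419984 = 0.323145.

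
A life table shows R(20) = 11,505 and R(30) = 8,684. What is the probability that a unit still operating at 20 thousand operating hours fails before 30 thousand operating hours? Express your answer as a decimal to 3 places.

0.245

P(fail before 30 | operational at 20) = 1 − R(30)/R(20) = 1 − 8,684/11,505 = (2,821)/11,505 = 0.245198.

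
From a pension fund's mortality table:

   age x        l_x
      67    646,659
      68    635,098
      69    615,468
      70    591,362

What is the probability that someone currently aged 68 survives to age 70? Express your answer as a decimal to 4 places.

0.9311

The conditional survival probability is l_70/l_68 = 591,362/635,098 = 0.931135.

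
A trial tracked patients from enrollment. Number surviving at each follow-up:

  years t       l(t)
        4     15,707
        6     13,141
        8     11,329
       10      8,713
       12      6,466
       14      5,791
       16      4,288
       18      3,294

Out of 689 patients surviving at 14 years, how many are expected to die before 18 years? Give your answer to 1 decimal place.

The relevant probability is 1 − 3,294/5,791 = 0.431186.
Expected number = 689 × 0.431186 = 297.1.

297.1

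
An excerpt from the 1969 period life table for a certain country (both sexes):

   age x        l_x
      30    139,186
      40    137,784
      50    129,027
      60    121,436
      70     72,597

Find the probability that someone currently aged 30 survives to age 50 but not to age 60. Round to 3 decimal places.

We want 20|10q30 = (l_50 − l_60)/l_30.
This is the probability of reaching 50 but not 60, conditional on being alive at 30: (l_50 − l_60) / l_30.
= (129,027 − 121,436) / 139,186 = 7,591 / 139,186 = 0.054539.

0.055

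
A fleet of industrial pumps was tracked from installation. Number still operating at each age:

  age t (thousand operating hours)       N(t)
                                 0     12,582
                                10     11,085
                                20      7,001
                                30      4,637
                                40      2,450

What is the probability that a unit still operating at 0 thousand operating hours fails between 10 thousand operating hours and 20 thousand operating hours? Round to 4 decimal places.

This is the probability of reaching 10 but not 20, conditional on being operational at 0: (N(10) − N(20)) / N(0).
= (11,085 − 7,001) / 12,582 = 4,084 / 12,582 = 0.324591.

0.3246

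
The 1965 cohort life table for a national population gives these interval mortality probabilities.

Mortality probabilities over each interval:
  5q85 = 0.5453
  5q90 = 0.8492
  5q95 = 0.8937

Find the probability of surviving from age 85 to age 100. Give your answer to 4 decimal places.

0.0073

Chaining the interval survival probabilities: (1 − 0.5453) × (1 − 0.8492) × (1 − 0.8937).
= 0.4547 × 0.1508 × 0.1063 = 0.007289.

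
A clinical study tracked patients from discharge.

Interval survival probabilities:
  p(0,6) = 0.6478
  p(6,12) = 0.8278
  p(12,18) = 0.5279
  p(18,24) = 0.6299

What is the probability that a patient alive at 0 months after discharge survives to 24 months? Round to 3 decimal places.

Survival from 0 to 24 is the product of surviving each interval: 0.6478 × 0.8278 × 0.5279 × 0.6299.
= 0.178316.

0.178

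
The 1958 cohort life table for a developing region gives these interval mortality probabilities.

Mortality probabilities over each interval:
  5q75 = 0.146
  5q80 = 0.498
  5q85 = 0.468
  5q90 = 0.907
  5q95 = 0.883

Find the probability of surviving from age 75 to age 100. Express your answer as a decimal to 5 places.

25p75 = (1 − 0.146) × (1 − 0.498) × (1 − 0.468) × (1 − 0.907) × (1 − 0.883).
= 0.854 × 0.502 × 0.532 × 0.093 × 0.117 = 0.002482.

0.00248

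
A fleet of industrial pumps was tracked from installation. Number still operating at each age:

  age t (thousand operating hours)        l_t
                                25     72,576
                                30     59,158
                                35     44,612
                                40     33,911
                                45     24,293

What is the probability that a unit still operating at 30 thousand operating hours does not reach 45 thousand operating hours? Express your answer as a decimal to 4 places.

0.5894

P(fail before 45 | operational at 30) = 1 − l_45/l_30 = 1 − 24,293/59,158 = (34,865)/59,158 = 0.589354.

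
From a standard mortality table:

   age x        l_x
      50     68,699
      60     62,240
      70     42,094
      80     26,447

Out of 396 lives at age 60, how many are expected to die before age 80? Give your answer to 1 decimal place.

227.7

The relevant probability is 1 − 26,447/62,240 = 0.575080.
Expected number = 396 × 0.575080 = 227.7.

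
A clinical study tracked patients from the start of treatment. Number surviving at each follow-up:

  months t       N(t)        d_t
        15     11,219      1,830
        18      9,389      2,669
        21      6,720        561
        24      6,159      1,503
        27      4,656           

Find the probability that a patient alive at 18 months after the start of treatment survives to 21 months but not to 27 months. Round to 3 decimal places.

0.220

This is the probability of reaching 21 but not 27, conditional on being alive at 18: (N(21) − N(27)) / N(18).
= (6,720 − 4,656) / 9,389 = 2,064 / 9,389 = 0.219832.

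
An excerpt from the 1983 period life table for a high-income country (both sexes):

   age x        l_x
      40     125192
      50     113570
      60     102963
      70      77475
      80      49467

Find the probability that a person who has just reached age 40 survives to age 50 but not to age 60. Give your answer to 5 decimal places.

We want 10|10q40 = (l_50 − l_60)/l_40.
This is the probability of reaching 50 but not 60, conditional on being alive at 40: (l_50 − l_60) / l_40.
= (113570 − 102963) / 125192 = 10607 / 125192 = 0.084726.

0.08473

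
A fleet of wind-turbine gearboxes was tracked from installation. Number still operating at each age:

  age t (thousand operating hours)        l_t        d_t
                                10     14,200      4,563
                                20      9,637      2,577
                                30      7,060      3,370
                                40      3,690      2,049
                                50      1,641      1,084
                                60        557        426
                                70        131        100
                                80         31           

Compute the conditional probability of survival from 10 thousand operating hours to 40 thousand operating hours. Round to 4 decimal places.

0.2599

The conditional survival probability is l_40/l_10 = 3,690/14,200 = 0.259859.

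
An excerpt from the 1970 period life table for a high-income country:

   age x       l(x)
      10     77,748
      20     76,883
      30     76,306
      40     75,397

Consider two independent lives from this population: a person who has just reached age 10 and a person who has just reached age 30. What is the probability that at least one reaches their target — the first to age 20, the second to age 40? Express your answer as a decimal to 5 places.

p₁ = l(20)/l(10) = 76,883/77,748 = 0.988874; p₂ = l(40)/l(30) = 75,397/76,306 = 0.988087.
P(at least one) = 1 − (1−p₁)(1−p₂) = 1 − 0.011126 × 0.011913 = 0.999867.

0.99987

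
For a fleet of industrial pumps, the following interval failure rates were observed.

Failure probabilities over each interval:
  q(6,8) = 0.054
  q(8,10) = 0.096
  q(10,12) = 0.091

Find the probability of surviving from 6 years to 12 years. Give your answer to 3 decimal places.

0.777

The overall survival probability is (1 − 0.054) × (1 − 0.096) × (1 − 0.091).
= 0.946 × 0.904 × 0.909 = 0.777362.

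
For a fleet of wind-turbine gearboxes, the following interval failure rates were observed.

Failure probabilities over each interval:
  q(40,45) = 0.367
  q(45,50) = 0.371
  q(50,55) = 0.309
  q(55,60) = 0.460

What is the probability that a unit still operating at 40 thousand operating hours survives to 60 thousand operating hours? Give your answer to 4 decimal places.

0.1486

P(survive 40→60) = (1 − 0.367) × (1 − 0.371) × (1 − 0.309) × (1 − 0.460).
= 0.633 × 0.629 × 0.691 × 0.540 = 0.148568.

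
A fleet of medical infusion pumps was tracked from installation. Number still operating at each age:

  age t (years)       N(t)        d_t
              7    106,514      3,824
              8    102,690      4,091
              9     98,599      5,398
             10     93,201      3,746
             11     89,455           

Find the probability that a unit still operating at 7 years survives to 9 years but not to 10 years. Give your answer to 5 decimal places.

This is the probability of reaching 9 but not 10, conditional on being operational at 7: (N(9) − N(10)) / N(7).
= (98,599 − 93,201) / 106,514 = 5,398 / 106,514 = 0.050679.

0.05068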